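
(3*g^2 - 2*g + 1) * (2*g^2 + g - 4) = 6*g^4 - g^3 - 12*g^2 + 9*g - 4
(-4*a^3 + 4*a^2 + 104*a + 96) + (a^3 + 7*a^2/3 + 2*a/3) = -3*a^3 + 19*a^2/3 + 314*a/3 + 96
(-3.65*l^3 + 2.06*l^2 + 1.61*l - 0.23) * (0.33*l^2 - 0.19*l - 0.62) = -1.2045*l^5 + 1.3733*l^4 + 2.4029*l^3 - 1.659*l^2 - 0.9545*l + 0.1426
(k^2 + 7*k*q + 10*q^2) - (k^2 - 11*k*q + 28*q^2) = 18*k*q - 18*q^2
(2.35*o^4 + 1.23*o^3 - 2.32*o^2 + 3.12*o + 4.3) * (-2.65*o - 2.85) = -6.2275*o^5 - 9.957*o^4 + 2.6425*o^3 - 1.656*o^2 - 20.287*o - 12.255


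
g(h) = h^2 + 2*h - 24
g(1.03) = -20.88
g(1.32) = -19.62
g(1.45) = -19.00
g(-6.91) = 9.93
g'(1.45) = 4.90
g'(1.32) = 4.64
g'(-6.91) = -11.82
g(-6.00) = 0.00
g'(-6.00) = -10.00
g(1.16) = -20.33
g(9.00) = 75.00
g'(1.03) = 4.06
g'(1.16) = 4.32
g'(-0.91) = 0.18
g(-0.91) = -24.99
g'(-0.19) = 1.62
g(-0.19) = -24.34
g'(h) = 2*h + 2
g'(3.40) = 8.80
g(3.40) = -5.64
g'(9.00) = 20.00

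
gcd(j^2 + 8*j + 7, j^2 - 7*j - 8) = j + 1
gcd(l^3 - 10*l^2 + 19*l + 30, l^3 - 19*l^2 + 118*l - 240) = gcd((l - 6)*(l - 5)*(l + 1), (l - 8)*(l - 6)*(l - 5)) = l^2 - 11*l + 30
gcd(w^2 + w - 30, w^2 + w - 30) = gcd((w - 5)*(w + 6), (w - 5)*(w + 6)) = w^2 + w - 30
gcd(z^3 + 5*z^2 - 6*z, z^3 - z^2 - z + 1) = z - 1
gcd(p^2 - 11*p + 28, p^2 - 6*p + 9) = 1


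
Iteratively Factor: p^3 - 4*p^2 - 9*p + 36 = (p - 3)*(p^2 - p - 12) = (p - 3)*(p + 3)*(p - 4)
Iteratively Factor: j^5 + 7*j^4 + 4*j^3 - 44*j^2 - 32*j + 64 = (j + 4)*(j^4 + 3*j^3 - 8*j^2 - 12*j + 16) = (j - 1)*(j + 4)*(j^3 + 4*j^2 - 4*j - 16) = (j - 2)*(j - 1)*(j + 4)*(j^2 + 6*j + 8) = (j - 2)*(j - 1)*(j + 2)*(j + 4)*(j + 4)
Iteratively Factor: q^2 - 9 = (q - 3)*(q + 3)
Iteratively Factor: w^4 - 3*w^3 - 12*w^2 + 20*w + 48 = (w - 3)*(w^3 - 12*w - 16) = (w - 4)*(w - 3)*(w^2 + 4*w + 4) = (w - 4)*(w - 3)*(w + 2)*(w + 2)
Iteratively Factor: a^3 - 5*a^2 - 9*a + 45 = (a - 3)*(a^2 - 2*a - 15) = (a - 5)*(a - 3)*(a + 3)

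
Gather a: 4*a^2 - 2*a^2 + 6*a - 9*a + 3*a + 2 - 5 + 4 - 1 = 2*a^2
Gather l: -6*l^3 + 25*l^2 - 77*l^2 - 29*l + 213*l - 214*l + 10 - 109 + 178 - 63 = -6*l^3 - 52*l^2 - 30*l + 16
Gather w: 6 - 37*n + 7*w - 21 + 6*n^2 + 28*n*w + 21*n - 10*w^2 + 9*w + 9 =6*n^2 - 16*n - 10*w^2 + w*(28*n + 16) - 6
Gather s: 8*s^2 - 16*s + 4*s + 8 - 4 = 8*s^2 - 12*s + 4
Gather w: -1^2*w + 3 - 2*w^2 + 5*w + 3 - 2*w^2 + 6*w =-4*w^2 + 10*w + 6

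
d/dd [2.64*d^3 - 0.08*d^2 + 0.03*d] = 7.92*d^2 - 0.16*d + 0.03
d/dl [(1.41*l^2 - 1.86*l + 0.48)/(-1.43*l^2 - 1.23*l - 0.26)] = (-4.3941*l^2 + 0.6396*l + 1.074)/(2.0449*l^4 + 3.5178*l^3 + 2.2565*l^2 + 0.6396*l + 0.0676)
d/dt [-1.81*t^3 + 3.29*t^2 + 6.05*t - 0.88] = -5.43*t^2 + 6.58*t + 6.05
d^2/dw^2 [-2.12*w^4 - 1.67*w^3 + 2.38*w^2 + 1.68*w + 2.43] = -25.44*w^2 - 10.02*w + 4.76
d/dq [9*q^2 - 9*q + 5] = 18*q - 9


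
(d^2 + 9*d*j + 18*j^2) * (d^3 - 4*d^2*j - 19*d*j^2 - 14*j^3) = d^5 + 5*d^4*j - 37*d^3*j^2 - 257*d^2*j^3 - 468*d*j^4 - 252*j^5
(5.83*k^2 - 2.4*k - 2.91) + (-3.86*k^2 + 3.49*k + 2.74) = 1.97*k^2 + 1.09*k - 0.17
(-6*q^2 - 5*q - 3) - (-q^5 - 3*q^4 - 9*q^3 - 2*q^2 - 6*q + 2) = q^5 + 3*q^4 + 9*q^3 - 4*q^2 + q - 5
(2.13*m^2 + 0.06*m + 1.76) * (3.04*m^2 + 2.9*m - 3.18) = 6.4752*m^4 + 6.3594*m^3 - 1.249*m^2 + 4.9132*m - 5.5968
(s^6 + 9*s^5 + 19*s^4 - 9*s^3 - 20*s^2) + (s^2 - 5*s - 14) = s^6 + 9*s^5 + 19*s^4 - 9*s^3 - 19*s^2 - 5*s - 14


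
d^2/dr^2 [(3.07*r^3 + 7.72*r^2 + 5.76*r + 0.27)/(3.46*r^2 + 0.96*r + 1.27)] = (1.13686837721616e-13*r^4 + 65.3055640000002*r^3 - 161.687688*r^2 - 116.772942*r + 8.982788)/(41.421736*r^6 + 34.478208*r^5 + 55.178004*r^4 + 26.195328*r^3 + 20.253198*r^2 + 4.645152*r + 2.048383)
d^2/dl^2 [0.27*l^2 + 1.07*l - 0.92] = 0.540000000000000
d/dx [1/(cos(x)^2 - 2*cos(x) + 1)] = 2*sin(x)/(cos(x) - 1)^3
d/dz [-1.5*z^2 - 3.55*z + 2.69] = -3.0*z - 3.55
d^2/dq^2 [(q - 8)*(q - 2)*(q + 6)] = 6*q - 8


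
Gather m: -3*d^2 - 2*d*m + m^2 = -3*d^2 - 2*d*m + m^2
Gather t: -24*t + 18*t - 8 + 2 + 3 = -6*t - 3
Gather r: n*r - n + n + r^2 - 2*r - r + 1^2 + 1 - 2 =r^2 + r*(n - 3)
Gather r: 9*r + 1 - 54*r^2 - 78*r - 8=-54*r^2 - 69*r - 7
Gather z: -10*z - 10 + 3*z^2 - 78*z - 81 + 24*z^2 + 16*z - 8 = 27*z^2 - 72*z - 99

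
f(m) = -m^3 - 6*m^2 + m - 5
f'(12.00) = -575.00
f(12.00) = -2585.00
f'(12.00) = -575.00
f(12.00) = -2585.00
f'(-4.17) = -1.13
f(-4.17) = -40.99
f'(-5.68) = -27.63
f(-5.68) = -21.00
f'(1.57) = -25.23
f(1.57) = -22.09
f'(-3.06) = 9.63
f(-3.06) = -35.59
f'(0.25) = -2.19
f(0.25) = -5.14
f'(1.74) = -28.96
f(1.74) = -26.69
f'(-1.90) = 12.97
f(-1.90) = -21.70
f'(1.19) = -17.53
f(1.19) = -13.99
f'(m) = -3*m^2 - 12*m + 1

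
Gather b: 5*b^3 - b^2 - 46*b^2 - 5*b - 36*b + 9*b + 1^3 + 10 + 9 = 5*b^3 - 47*b^2 - 32*b + 20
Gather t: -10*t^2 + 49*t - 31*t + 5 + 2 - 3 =-10*t^2 + 18*t + 4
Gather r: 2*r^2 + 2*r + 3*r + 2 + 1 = 2*r^2 + 5*r + 3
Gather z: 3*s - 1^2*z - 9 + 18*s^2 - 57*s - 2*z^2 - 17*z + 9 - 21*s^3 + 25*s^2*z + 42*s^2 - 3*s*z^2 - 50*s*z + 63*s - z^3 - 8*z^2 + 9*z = -21*s^3 + 60*s^2 + 9*s - z^3 + z^2*(-3*s - 10) + z*(25*s^2 - 50*s - 9)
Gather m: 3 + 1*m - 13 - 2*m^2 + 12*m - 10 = -2*m^2 + 13*m - 20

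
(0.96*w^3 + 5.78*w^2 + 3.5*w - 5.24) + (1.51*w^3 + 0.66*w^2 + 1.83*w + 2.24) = 2.47*w^3 + 6.44*w^2 + 5.33*w - 3.0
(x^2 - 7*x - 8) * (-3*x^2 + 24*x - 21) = -3*x^4 + 45*x^3 - 165*x^2 - 45*x + 168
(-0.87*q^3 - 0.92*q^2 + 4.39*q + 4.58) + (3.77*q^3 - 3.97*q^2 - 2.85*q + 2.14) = 2.9*q^3 - 4.89*q^2 + 1.54*q + 6.72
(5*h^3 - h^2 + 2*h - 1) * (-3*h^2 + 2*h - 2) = -15*h^5 + 13*h^4 - 18*h^3 + 9*h^2 - 6*h + 2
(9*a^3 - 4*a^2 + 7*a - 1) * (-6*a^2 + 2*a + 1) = -54*a^5 + 42*a^4 - 41*a^3 + 16*a^2 + 5*a - 1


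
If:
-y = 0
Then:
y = 0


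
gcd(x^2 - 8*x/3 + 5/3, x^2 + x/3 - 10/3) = x - 5/3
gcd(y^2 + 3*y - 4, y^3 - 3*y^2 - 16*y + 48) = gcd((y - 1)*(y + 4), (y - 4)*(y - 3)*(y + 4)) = y + 4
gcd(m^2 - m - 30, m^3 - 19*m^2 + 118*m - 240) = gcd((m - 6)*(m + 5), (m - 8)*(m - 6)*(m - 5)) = m - 6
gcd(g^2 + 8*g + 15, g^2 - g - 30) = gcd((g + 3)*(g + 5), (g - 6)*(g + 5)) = g + 5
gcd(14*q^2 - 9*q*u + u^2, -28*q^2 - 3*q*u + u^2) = 7*q - u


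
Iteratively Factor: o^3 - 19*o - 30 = (o - 5)*(o^2 + 5*o + 6) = (o - 5)*(o + 3)*(o + 2)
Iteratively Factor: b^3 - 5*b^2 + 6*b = (b)*(b^2 - 5*b + 6) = b*(b - 2)*(b - 3)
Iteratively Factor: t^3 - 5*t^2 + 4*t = (t - 1)*(t^2 - 4*t) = t*(t - 1)*(t - 4)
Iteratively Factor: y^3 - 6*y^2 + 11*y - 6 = (y - 3)*(y^2 - 3*y + 2) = (y - 3)*(y - 1)*(y - 2)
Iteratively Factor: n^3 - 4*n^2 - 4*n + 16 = (n + 2)*(n^2 - 6*n + 8) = (n - 2)*(n + 2)*(n - 4)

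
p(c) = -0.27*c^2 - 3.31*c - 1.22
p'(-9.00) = 1.55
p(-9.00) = 6.70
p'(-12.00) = 3.17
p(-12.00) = -0.38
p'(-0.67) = -2.95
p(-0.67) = 0.88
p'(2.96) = -4.91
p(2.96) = -13.38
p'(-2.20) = -2.12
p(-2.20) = 4.76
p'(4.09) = -5.52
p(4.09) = -19.27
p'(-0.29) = -3.15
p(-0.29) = -0.28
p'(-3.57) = -1.38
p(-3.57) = 7.16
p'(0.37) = -3.51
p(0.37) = -2.48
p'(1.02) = -3.86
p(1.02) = -4.88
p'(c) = -0.54*c - 3.31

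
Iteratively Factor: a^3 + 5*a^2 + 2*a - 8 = (a + 2)*(a^2 + 3*a - 4) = (a - 1)*(a + 2)*(a + 4)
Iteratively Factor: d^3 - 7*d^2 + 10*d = (d - 5)*(d^2 - 2*d) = (d - 5)*(d - 2)*(d)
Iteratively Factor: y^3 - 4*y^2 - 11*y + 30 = (y - 5)*(y^2 + y - 6) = (y - 5)*(y + 3)*(y - 2)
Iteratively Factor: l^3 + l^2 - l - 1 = (l + 1)*(l^2 - 1) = (l - 1)*(l + 1)*(l + 1)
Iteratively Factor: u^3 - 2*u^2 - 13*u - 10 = (u - 5)*(u^2 + 3*u + 2) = (u - 5)*(u + 2)*(u + 1)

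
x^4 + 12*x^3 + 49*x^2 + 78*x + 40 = (x + 1)*(x + 2)*(x + 4)*(x + 5)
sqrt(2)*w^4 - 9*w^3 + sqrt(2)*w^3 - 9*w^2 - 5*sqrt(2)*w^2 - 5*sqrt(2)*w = w*(w + 1)*(w - 5*sqrt(2))*(sqrt(2)*w + 1)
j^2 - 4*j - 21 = (j - 7)*(j + 3)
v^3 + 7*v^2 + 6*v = v*(v + 1)*(v + 6)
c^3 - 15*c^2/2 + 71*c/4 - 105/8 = (c - 7/2)*(c - 5/2)*(c - 3/2)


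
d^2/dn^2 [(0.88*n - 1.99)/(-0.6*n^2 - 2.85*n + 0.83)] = (-(0.88*n - 1.99)*(1.2*n + 2.85)*(2.4*n + 5.7) + (3.168*n + 2.628)*(0.6*n^2 + 2.85*n - 0.83))/(0.6*n^2 + 2.85*n - 0.83)^3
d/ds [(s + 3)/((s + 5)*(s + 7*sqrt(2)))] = (-(s + 3)*(s + 5) - (s + 3)*(s + 7*sqrt(2)) + (s + 5)*(s + 7*sqrt(2)))/((s + 5)^2*(s + 7*sqrt(2))^2)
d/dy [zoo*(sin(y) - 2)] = zoo*cos(y)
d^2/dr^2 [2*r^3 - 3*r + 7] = 12*r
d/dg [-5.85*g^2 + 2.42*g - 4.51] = 2.42 - 11.7*g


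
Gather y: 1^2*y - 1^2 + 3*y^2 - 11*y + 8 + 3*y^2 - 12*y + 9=6*y^2 - 22*y + 16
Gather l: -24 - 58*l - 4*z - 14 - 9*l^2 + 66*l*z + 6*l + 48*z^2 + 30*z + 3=-9*l^2 + l*(66*z - 52) + 48*z^2 + 26*z - 35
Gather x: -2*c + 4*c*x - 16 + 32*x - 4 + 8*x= -2*c + x*(4*c + 40) - 20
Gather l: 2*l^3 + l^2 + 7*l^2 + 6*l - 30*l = 2*l^3 + 8*l^2 - 24*l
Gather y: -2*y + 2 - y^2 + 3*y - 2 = -y^2 + y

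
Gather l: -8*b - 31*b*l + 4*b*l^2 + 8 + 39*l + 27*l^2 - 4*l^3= -8*b - 4*l^3 + l^2*(4*b + 27) + l*(39 - 31*b) + 8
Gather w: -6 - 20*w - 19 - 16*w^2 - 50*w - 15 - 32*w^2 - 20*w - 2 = -48*w^2 - 90*w - 42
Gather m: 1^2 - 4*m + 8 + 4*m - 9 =0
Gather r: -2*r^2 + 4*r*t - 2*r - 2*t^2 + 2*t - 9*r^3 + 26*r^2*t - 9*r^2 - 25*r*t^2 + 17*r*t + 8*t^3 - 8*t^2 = -9*r^3 + r^2*(26*t - 11) + r*(-25*t^2 + 21*t - 2) + 8*t^3 - 10*t^2 + 2*t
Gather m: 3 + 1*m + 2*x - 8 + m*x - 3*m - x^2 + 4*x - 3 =m*(x - 2) - x^2 + 6*x - 8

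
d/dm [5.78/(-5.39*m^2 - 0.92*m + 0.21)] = (62.3084*m + 5.3176)/(5.39*m^2 + 0.92*m - 0.21)^2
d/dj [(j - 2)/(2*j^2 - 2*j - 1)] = (-2*j^2 + 8*j - 5)/(4*j^4 - 8*j^3 + 4*j + 1)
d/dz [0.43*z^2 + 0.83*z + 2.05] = 0.86*z + 0.83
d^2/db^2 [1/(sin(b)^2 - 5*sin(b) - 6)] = (-4*sin(b)^3 + 19*sin(b)^2 - 62*sin(b) + 62)/((sin(b) - 6)^3*(sin(b) + 1)^2)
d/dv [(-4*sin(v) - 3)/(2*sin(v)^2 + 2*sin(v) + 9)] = 2*(4*sin(v)^2 + 6*sin(v) - 15)*cos(v)/(2*sin(v) - cos(2*v) + 10)^2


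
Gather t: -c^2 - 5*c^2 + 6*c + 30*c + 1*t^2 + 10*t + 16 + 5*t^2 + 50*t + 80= -6*c^2 + 36*c + 6*t^2 + 60*t + 96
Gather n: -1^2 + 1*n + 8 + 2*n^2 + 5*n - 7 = 2*n^2 + 6*n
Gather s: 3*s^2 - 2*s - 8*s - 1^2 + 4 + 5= 3*s^2 - 10*s + 8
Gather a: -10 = -10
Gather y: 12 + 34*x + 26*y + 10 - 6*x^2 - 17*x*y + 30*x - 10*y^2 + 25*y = -6*x^2 + 64*x - 10*y^2 + y*(51 - 17*x) + 22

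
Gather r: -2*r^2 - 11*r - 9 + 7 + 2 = -2*r^2 - 11*r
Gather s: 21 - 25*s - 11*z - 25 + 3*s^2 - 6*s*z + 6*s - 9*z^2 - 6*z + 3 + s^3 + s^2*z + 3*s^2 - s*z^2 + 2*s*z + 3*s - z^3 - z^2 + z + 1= s^3 + s^2*(z + 6) + s*(-z^2 - 4*z - 16) - z^3 - 10*z^2 - 16*z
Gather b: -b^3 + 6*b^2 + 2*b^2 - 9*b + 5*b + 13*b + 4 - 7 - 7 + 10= -b^3 + 8*b^2 + 9*b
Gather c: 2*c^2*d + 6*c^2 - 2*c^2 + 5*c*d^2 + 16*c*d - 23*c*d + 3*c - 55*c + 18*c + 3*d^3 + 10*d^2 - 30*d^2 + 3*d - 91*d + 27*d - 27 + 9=c^2*(2*d + 4) + c*(5*d^2 - 7*d - 34) + 3*d^3 - 20*d^2 - 61*d - 18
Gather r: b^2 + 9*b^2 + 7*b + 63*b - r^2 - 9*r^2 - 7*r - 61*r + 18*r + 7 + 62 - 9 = 10*b^2 + 70*b - 10*r^2 - 50*r + 60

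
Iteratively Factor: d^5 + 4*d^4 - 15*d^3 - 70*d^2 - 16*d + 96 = (d + 4)*(d^4 - 15*d^2 - 10*d + 24) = (d + 3)*(d + 4)*(d^3 - 3*d^2 - 6*d + 8) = (d - 4)*(d + 3)*(d + 4)*(d^2 + d - 2) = (d - 4)*(d + 2)*(d + 3)*(d + 4)*(d - 1)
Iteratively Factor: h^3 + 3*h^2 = (h)*(h^2 + 3*h) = h^2*(h + 3)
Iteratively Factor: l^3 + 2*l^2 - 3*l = (l + 3)*(l^2 - l) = l*(l + 3)*(l - 1)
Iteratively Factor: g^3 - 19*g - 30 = (g + 2)*(g^2 - 2*g - 15) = (g - 5)*(g + 2)*(g + 3)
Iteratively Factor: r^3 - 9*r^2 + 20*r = (r)*(r^2 - 9*r + 20) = r*(r - 5)*(r - 4)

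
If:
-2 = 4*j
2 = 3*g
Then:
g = 2/3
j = -1/2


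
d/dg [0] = 0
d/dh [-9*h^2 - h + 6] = -18*h - 1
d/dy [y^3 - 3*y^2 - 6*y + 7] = 3*y^2 - 6*y - 6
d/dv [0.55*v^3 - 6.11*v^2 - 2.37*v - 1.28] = 1.65*v^2 - 12.22*v - 2.37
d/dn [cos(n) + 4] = -sin(n)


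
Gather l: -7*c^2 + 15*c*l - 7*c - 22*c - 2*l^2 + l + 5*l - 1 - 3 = -7*c^2 - 29*c - 2*l^2 + l*(15*c + 6) - 4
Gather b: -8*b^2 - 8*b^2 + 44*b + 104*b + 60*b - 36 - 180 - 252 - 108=-16*b^2 + 208*b - 576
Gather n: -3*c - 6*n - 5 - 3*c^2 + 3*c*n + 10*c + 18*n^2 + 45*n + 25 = -3*c^2 + 7*c + 18*n^2 + n*(3*c + 39) + 20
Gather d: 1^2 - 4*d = 1 - 4*d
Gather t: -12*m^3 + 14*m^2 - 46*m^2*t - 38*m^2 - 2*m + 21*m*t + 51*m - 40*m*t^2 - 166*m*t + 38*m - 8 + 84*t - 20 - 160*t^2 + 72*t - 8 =-12*m^3 - 24*m^2 + 87*m + t^2*(-40*m - 160) + t*(-46*m^2 - 145*m + 156) - 36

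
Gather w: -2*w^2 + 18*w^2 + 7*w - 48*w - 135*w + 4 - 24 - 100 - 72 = 16*w^2 - 176*w - 192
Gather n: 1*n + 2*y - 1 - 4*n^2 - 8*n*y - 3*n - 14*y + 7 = -4*n^2 + n*(-8*y - 2) - 12*y + 6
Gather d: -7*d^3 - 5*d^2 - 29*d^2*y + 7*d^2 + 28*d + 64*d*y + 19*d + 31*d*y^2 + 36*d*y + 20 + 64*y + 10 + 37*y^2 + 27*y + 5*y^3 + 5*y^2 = -7*d^3 + d^2*(2 - 29*y) + d*(31*y^2 + 100*y + 47) + 5*y^3 + 42*y^2 + 91*y + 30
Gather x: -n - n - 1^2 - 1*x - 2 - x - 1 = -2*n - 2*x - 4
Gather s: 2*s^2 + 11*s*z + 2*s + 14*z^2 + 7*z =2*s^2 + s*(11*z + 2) + 14*z^2 + 7*z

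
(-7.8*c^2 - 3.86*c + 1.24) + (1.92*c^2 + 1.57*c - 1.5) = -5.88*c^2 - 2.29*c - 0.26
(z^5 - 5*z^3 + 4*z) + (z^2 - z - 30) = z^5 - 5*z^3 + z^2 + 3*z - 30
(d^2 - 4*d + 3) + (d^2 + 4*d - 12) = 2*d^2 - 9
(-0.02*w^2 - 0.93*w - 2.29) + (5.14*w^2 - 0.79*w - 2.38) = 5.12*w^2 - 1.72*w - 4.67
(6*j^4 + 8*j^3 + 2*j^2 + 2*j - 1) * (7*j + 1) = 42*j^5 + 62*j^4 + 22*j^3 + 16*j^2 - 5*j - 1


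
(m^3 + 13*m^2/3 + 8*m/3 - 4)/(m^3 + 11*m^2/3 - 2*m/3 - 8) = (3*m - 2)/(3*m - 4)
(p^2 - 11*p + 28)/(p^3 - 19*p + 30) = (p^2 - 11*p + 28)/(p^3 - 19*p + 30)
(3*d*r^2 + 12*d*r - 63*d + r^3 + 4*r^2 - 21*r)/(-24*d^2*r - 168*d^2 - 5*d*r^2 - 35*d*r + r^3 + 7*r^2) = (r - 3)/(-8*d + r)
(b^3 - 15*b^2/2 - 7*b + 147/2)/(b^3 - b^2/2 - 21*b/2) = (b - 7)/b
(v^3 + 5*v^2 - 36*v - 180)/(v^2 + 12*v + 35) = (v^2 - 36)/(v + 7)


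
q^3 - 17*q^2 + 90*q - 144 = (q - 8)*(q - 6)*(q - 3)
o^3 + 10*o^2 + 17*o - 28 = (o - 1)*(o + 4)*(o + 7)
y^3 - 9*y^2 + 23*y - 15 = (y - 5)*(y - 3)*(y - 1)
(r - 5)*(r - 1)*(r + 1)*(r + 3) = r^4 - 2*r^3 - 16*r^2 + 2*r + 15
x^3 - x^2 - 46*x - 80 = (x - 8)*(x + 2)*(x + 5)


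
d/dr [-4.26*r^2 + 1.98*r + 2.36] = 1.98 - 8.52*r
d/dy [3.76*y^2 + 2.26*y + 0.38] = 7.52*y + 2.26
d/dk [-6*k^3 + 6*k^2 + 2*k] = -18*k^2 + 12*k + 2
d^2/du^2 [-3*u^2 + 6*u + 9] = -6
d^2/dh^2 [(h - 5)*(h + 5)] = 2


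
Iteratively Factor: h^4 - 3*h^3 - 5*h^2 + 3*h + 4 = (h + 1)*(h^3 - 4*h^2 - h + 4) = (h - 4)*(h + 1)*(h^2 - 1) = (h - 4)*(h + 1)^2*(h - 1)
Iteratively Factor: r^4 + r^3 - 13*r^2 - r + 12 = (r - 3)*(r^3 + 4*r^2 - r - 4) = (r - 3)*(r + 1)*(r^2 + 3*r - 4) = (r - 3)*(r + 1)*(r + 4)*(r - 1)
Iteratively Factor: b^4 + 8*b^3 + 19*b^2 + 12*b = (b + 3)*(b^3 + 5*b^2 + 4*b) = (b + 3)*(b + 4)*(b^2 + b) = b*(b + 3)*(b + 4)*(b + 1)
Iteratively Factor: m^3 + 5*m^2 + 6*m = (m + 3)*(m^2 + 2*m) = (m + 2)*(m + 3)*(m)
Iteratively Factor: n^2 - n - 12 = (n + 3)*(n - 4)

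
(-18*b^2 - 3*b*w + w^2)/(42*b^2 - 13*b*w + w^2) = (3*b + w)/(-7*b + w)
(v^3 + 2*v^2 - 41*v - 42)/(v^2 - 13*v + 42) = (v^2 + 8*v + 7)/(v - 7)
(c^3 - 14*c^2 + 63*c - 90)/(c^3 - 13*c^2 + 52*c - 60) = (c - 3)/(c - 2)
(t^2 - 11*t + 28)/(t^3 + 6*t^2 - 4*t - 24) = (t^2 - 11*t + 28)/(t^3 + 6*t^2 - 4*t - 24)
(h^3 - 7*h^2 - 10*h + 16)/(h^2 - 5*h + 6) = (h^3 - 7*h^2 - 10*h + 16)/(h^2 - 5*h + 6)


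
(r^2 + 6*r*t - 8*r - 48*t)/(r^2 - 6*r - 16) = (r + 6*t)/(r + 2)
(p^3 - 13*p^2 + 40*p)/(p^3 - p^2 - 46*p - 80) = p*(p - 5)/(p^2 + 7*p + 10)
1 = 1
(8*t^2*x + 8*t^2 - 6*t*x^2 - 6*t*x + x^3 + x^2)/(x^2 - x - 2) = (8*t^2 - 6*t*x + x^2)/(x - 2)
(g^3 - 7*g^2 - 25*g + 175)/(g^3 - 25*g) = (g - 7)/g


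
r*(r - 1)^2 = r^3 - 2*r^2 + r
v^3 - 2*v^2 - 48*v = v*(v - 8)*(v + 6)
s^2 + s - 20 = (s - 4)*(s + 5)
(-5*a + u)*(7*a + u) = -35*a^2 + 2*a*u + u^2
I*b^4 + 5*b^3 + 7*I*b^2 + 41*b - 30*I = (b - 5*I)*(b - 2*I)*(b + 3*I)*(I*b + 1)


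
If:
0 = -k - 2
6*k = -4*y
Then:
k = -2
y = 3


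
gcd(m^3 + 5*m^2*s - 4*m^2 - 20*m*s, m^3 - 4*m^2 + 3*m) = m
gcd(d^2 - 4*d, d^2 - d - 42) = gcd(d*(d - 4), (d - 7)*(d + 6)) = 1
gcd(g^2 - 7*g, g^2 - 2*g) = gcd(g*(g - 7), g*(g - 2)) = g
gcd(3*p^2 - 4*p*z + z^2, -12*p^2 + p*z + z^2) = -3*p + z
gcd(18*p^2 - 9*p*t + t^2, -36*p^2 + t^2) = 6*p - t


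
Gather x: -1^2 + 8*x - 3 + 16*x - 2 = 24*x - 6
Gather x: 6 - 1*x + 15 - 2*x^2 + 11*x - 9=-2*x^2 + 10*x + 12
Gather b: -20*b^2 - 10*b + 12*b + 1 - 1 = -20*b^2 + 2*b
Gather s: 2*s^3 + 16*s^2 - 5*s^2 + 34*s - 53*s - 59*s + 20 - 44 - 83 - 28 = 2*s^3 + 11*s^2 - 78*s - 135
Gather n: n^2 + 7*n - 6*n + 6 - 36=n^2 + n - 30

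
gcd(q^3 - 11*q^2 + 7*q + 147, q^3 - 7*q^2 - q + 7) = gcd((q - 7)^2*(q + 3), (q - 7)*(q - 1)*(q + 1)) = q - 7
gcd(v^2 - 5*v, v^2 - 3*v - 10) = v - 5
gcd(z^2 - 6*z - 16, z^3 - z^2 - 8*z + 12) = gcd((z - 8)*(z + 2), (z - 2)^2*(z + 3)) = 1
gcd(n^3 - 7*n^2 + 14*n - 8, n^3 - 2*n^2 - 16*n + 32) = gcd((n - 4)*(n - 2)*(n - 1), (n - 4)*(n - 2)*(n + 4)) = n^2 - 6*n + 8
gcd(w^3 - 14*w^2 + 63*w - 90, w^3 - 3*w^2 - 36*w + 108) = w^2 - 9*w + 18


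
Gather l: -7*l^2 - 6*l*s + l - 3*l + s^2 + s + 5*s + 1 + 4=-7*l^2 + l*(-6*s - 2) + s^2 + 6*s + 5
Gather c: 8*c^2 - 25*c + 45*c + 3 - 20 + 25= 8*c^2 + 20*c + 8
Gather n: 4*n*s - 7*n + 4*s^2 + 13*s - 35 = n*(4*s - 7) + 4*s^2 + 13*s - 35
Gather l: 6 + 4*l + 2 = 4*l + 8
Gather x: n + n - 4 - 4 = 2*n - 8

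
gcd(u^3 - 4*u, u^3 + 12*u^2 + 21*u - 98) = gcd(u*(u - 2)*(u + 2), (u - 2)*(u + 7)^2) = u - 2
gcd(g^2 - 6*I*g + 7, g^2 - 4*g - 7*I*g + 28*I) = g - 7*I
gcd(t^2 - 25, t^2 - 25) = t^2 - 25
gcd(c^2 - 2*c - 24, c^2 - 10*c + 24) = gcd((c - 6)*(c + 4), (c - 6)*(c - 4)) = c - 6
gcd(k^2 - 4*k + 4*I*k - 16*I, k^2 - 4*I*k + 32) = k + 4*I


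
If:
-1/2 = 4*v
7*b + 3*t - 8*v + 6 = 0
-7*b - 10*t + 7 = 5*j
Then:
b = -3*t/7 - 1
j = 14/5 - 7*t/5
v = -1/8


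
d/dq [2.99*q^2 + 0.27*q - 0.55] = 5.98*q + 0.27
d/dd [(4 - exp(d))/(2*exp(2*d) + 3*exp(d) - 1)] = ((exp(d) - 4)*(4*exp(d) + 3) - 2*exp(2*d) - 3*exp(d) + 1)*exp(d)/(2*exp(2*d) + 3*exp(d) - 1)^2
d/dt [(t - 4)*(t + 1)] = 2*t - 3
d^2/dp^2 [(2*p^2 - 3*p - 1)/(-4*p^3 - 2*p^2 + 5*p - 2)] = 2*(-32*p^6 + 144*p^5 + 48*p^4 + 228*p^3 - 168*p^2 - 90*p + 43)/(64*p^9 + 96*p^8 - 192*p^7 - 136*p^6 + 336*p^5 - 66*p^4 - 197*p^3 + 174*p^2 - 60*p + 8)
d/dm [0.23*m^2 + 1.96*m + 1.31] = 0.46*m + 1.96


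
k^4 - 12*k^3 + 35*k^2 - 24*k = k*(k - 8)*(k - 3)*(k - 1)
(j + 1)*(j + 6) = j^2 + 7*j + 6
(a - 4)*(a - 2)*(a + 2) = a^3 - 4*a^2 - 4*a + 16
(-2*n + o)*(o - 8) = -2*n*o + 16*n + o^2 - 8*o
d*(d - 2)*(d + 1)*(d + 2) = d^4 + d^3 - 4*d^2 - 4*d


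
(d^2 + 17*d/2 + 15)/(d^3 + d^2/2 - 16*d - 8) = (2*d^2 + 17*d + 30)/(2*d^3 + d^2 - 32*d - 16)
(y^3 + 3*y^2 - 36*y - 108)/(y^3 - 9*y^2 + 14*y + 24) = (y^2 + 9*y + 18)/(y^2 - 3*y - 4)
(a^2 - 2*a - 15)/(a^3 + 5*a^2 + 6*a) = (a - 5)/(a*(a + 2))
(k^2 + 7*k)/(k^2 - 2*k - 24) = k*(k + 7)/(k^2 - 2*k - 24)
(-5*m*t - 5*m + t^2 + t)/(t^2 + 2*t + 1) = (-5*m + t)/(t + 1)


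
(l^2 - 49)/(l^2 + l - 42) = (l - 7)/(l - 6)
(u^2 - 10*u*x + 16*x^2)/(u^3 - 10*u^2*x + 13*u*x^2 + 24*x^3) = (-u + 2*x)/(-u^2 + 2*u*x + 3*x^2)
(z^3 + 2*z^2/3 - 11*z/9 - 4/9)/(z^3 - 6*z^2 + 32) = (9*z^3 + 6*z^2 - 11*z - 4)/(9*(z^3 - 6*z^2 + 32))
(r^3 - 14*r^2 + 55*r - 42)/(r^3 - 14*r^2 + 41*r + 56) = (r^2 - 7*r + 6)/(r^2 - 7*r - 8)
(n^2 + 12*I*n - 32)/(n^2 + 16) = (n + 8*I)/(n - 4*I)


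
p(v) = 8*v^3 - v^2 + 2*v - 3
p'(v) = 24*v^2 - 2*v + 2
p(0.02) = -2.96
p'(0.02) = 1.97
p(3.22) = 260.16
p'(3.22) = 244.40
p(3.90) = 464.14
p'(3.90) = 359.24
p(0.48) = -1.39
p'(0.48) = 6.57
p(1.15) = 10.14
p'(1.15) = 31.44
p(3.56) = 352.39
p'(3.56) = 299.05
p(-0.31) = -3.95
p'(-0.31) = 4.93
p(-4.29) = -661.61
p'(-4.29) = 452.28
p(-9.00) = -5934.00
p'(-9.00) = 1964.00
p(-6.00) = -1779.00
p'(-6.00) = 878.00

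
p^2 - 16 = (p - 4)*(p + 4)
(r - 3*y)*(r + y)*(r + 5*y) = r^3 + 3*r^2*y - 13*r*y^2 - 15*y^3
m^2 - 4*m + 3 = (m - 3)*(m - 1)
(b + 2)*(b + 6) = b^2 + 8*b + 12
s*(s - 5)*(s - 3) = s^3 - 8*s^2 + 15*s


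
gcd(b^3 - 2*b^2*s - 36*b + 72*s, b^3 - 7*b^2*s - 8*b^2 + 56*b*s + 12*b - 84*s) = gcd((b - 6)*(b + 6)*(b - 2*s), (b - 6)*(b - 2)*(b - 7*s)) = b - 6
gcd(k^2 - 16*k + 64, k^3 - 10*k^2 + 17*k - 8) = k - 8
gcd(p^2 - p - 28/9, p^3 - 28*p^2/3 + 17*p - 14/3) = 1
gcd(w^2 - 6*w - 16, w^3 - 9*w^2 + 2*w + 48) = w^2 - 6*w - 16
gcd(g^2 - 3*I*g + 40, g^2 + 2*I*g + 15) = g + 5*I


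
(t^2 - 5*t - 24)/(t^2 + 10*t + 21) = (t - 8)/(t + 7)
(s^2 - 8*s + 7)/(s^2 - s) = (s - 7)/s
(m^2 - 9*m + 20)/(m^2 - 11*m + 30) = (m - 4)/(m - 6)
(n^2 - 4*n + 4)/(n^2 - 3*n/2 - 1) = 2*(n - 2)/(2*n + 1)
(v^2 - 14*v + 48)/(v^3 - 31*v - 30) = (v - 8)/(v^2 + 6*v + 5)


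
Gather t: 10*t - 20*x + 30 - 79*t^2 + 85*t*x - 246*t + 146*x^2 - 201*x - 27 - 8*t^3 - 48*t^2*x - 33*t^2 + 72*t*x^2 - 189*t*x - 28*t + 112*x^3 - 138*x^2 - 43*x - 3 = -8*t^3 + t^2*(-48*x - 112) + t*(72*x^2 - 104*x - 264) + 112*x^3 + 8*x^2 - 264*x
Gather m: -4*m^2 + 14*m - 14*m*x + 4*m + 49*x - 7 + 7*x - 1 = -4*m^2 + m*(18 - 14*x) + 56*x - 8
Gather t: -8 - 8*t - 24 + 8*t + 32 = 0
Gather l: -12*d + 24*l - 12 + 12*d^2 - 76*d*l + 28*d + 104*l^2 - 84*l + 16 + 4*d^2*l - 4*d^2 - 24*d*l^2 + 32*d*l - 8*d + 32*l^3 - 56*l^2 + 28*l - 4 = 8*d^2 + 8*d + 32*l^3 + l^2*(48 - 24*d) + l*(4*d^2 - 44*d - 32)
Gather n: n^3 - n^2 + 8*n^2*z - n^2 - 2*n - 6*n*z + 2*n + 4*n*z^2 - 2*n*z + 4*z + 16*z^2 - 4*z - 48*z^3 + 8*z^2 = n^3 + n^2*(8*z - 2) + n*(4*z^2 - 8*z) - 48*z^3 + 24*z^2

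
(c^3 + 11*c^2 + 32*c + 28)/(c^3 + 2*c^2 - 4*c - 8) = (c + 7)/(c - 2)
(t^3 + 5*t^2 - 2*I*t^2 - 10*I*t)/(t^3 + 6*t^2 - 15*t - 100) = t*(t - 2*I)/(t^2 + t - 20)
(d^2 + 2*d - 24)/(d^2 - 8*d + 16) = (d + 6)/(d - 4)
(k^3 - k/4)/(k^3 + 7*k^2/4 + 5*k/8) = 2*(2*k - 1)/(4*k + 5)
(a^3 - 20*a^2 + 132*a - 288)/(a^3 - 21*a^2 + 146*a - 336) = (a - 6)/(a - 7)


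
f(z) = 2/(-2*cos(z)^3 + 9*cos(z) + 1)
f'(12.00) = -0.09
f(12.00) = 0.27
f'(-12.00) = 0.09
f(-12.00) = 0.27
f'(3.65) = -0.14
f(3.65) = -0.36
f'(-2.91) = -0.04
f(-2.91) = -0.34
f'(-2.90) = -0.05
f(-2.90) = -0.34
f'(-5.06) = 0.98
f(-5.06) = 0.50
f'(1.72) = 159.80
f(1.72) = -6.04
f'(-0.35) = -0.04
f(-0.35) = 0.26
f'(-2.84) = -0.06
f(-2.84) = -0.34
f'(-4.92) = 2.13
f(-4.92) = 0.70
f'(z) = 2*(-6*sin(z)*cos(z)^2 + 9*sin(z))/(-2*cos(z)^3 + 9*cos(z) + 1)^2 = 6*(2 - cos(2*z))*sin(z)/(-2*cos(z)^3 + 9*cos(z) + 1)^2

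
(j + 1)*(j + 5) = j^2 + 6*j + 5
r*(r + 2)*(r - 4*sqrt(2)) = r^3 - 4*sqrt(2)*r^2 + 2*r^2 - 8*sqrt(2)*r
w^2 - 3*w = w*(w - 3)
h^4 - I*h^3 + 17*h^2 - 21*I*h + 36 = (h - 3*I)^2*(h + I)*(h + 4*I)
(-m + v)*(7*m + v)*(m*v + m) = -7*m^3*v - 7*m^3 + 6*m^2*v^2 + 6*m^2*v + m*v^3 + m*v^2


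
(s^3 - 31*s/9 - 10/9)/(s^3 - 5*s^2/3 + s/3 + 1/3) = (3*s^2 - s - 10)/(3*(s^2 - 2*s + 1))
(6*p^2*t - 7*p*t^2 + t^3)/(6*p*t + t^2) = (6*p^2 - 7*p*t + t^2)/(6*p + t)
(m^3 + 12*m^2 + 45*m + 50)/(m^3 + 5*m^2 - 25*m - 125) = (m + 2)/(m - 5)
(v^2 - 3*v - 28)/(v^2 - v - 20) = (v - 7)/(v - 5)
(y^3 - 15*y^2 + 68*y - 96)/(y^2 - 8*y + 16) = (y^2 - 11*y + 24)/(y - 4)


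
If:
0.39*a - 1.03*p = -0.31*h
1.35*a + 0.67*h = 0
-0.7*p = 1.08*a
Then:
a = 0.00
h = 0.00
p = 0.00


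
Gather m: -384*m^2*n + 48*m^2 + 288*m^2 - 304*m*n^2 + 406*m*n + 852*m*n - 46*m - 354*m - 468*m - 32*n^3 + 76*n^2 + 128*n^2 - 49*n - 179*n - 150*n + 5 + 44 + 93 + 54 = m^2*(336 - 384*n) + m*(-304*n^2 + 1258*n - 868) - 32*n^3 + 204*n^2 - 378*n + 196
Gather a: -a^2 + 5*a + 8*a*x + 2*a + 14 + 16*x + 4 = -a^2 + a*(8*x + 7) + 16*x + 18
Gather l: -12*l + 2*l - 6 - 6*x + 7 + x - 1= -10*l - 5*x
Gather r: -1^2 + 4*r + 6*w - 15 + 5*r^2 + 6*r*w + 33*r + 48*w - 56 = 5*r^2 + r*(6*w + 37) + 54*w - 72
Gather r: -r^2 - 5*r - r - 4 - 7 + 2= -r^2 - 6*r - 9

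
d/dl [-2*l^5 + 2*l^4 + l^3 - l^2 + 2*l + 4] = -10*l^4 + 8*l^3 + 3*l^2 - 2*l + 2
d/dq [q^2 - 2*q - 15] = 2*q - 2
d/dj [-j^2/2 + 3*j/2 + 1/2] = 3/2 - j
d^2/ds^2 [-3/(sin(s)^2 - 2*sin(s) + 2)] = 6*(2*sin(s)^4 - 3*sin(s)^3 - 5*sin(s)^2 + 8*sin(s) - 2)/(sin(s)^2 - 2*sin(s) + 2)^3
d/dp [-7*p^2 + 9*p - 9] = 9 - 14*p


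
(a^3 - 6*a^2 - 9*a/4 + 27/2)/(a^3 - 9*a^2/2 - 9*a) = (a - 3/2)/a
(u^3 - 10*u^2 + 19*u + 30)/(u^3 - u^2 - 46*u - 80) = (-u^3 + 10*u^2 - 19*u - 30)/(-u^3 + u^2 + 46*u + 80)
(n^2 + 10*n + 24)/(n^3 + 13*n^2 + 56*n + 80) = (n + 6)/(n^2 + 9*n + 20)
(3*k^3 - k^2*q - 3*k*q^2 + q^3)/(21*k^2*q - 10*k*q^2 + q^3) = (-k^2 + q^2)/(q*(-7*k + q))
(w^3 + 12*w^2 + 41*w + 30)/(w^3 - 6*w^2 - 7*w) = (w^2 + 11*w + 30)/(w*(w - 7))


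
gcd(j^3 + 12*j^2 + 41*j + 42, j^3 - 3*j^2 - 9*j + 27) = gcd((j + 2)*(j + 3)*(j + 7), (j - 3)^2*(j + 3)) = j + 3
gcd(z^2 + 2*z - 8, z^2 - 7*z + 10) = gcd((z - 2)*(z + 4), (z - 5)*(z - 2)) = z - 2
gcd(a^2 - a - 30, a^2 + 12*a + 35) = a + 5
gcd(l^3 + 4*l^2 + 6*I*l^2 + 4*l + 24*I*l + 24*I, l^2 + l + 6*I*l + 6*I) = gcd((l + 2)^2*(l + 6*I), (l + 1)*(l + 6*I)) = l + 6*I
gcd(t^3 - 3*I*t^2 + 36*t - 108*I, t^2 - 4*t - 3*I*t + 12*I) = t - 3*I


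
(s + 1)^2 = s^2 + 2*s + 1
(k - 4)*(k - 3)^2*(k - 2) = k^4 - 12*k^3 + 53*k^2 - 102*k + 72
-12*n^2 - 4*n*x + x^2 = (-6*n + x)*(2*n + x)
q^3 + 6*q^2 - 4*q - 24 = (q - 2)*(q + 2)*(q + 6)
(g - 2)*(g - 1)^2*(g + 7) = g^4 + 3*g^3 - 23*g^2 + 33*g - 14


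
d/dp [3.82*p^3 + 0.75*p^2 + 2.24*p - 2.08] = 11.46*p^2 + 1.5*p + 2.24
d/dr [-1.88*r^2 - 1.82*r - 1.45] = -3.76*r - 1.82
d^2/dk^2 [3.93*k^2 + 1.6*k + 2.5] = 7.86000000000000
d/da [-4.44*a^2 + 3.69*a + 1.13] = 3.69 - 8.88*a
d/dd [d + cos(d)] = 1 - sin(d)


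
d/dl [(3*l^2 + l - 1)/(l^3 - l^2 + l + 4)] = ((6*l + 1)*(l^3 - l^2 + l + 4) - (3*l^2 - 2*l + 1)*(3*l^2 + l - 1))/(l^3 - l^2 + l + 4)^2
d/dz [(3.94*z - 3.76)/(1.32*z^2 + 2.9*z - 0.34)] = (-5.2008*z^2 + 9.9264*z + 9.5644)/(1.7424*z^4 + 7.656*z^3 + 7.5124*z^2 - 1.972*z + 0.1156)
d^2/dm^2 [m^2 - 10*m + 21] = 2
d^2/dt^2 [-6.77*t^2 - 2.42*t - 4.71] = -13.5400000000000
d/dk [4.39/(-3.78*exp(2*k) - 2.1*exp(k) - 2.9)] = (33.1884*exp(k) + 9.219)*exp(k)/(3.78*exp(2*k) + 2.1*exp(k) + 2.9)^2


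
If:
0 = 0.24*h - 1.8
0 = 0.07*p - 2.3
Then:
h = 7.50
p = 32.86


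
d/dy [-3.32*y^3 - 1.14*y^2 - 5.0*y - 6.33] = -9.96*y^2 - 2.28*y - 5.0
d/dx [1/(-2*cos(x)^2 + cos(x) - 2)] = (1 - 4*cos(x))*sin(x)/(-cos(x) + cos(2*x) + 3)^2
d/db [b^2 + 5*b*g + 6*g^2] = 2*b + 5*g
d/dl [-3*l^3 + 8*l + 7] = 8 - 9*l^2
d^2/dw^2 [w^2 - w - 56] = 2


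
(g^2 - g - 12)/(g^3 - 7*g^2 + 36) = (g^2 - g - 12)/(g^3 - 7*g^2 + 36)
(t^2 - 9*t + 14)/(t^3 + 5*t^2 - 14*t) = (t - 7)/(t*(t + 7))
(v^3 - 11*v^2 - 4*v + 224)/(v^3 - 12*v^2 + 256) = (v - 7)/(v - 8)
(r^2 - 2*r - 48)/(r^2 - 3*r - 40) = (r + 6)/(r + 5)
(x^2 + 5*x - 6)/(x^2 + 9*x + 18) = (x - 1)/(x + 3)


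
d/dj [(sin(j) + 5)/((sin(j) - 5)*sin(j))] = (-cos(j) - 10/tan(j) + 25*cos(j)/sin(j)^2)/(sin(j) - 5)^2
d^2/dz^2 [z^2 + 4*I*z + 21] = 2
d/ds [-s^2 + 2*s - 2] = 2 - 2*s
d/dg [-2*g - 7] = -2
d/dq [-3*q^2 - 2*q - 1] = -6*q - 2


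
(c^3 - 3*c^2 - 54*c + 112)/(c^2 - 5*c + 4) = (c^3 - 3*c^2 - 54*c + 112)/(c^2 - 5*c + 4)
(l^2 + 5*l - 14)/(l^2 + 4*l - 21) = (l - 2)/(l - 3)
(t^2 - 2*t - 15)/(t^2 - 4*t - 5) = (t + 3)/(t + 1)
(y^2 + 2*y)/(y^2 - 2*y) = (y + 2)/(y - 2)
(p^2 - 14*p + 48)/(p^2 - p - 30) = (p - 8)/(p + 5)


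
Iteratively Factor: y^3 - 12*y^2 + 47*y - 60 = (y - 5)*(y^2 - 7*y + 12) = (y - 5)*(y - 4)*(y - 3)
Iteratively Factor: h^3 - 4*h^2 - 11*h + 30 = (h - 2)*(h^2 - 2*h - 15) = (h - 2)*(h + 3)*(h - 5)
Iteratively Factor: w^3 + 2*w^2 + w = (w + 1)*(w^2 + w) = (w + 1)^2*(w)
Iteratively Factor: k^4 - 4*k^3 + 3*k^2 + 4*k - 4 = (k - 1)*(k^3 - 3*k^2 + 4) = (k - 2)*(k - 1)*(k^2 - k - 2) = (k - 2)^2*(k - 1)*(k + 1)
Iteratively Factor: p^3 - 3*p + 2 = (p + 2)*(p^2 - 2*p + 1) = (p - 1)*(p + 2)*(p - 1)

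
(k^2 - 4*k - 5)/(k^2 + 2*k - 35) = (k + 1)/(k + 7)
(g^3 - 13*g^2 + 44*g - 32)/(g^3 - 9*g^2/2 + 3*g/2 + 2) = 2*(g - 8)/(2*g + 1)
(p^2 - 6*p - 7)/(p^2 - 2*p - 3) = (p - 7)/(p - 3)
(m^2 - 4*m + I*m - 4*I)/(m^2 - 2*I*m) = (m^2 + m*(-4 + I) - 4*I)/(m*(m - 2*I))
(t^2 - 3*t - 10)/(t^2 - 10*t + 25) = (t + 2)/(t - 5)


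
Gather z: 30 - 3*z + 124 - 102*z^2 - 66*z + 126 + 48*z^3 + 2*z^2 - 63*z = 48*z^3 - 100*z^2 - 132*z + 280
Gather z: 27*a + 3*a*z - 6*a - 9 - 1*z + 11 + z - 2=3*a*z + 21*a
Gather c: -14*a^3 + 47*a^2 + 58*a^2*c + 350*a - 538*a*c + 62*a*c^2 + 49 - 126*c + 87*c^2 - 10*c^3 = -14*a^3 + 47*a^2 + 350*a - 10*c^3 + c^2*(62*a + 87) + c*(58*a^2 - 538*a - 126) + 49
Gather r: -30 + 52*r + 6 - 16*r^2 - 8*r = -16*r^2 + 44*r - 24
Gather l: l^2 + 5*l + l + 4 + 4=l^2 + 6*l + 8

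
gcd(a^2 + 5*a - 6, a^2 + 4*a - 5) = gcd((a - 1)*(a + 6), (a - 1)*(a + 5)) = a - 1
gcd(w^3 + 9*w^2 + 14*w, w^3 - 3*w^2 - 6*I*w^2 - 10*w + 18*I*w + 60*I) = w + 2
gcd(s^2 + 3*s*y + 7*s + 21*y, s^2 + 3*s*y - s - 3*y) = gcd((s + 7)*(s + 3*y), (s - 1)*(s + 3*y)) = s + 3*y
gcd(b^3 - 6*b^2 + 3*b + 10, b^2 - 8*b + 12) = b - 2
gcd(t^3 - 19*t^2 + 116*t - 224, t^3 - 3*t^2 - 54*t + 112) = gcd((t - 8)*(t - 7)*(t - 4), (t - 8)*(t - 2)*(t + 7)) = t - 8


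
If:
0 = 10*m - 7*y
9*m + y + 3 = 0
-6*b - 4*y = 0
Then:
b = 20/73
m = -21/73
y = -30/73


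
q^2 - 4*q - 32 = (q - 8)*(q + 4)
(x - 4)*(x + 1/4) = x^2 - 15*x/4 - 1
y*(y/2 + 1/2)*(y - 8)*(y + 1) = y^4/2 - 3*y^3 - 15*y^2/2 - 4*y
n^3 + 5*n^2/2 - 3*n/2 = n*(n - 1/2)*(n + 3)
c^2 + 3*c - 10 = (c - 2)*(c + 5)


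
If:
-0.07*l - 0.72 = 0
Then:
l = -10.29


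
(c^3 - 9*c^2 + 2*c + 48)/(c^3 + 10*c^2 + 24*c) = (c^3 - 9*c^2 + 2*c + 48)/(c*(c^2 + 10*c + 24))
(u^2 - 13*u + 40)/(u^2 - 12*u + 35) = (u - 8)/(u - 7)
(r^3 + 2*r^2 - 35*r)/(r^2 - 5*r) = r + 7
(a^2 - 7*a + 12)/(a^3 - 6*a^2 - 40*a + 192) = (a - 3)/(a^2 - 2*a - 48)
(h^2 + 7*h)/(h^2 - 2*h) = (h + 7)/(h - 2)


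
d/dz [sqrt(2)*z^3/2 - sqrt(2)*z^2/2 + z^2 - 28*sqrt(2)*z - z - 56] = 3*sqrt(2)*z^2/2 - sqrt(2)*z + 2*z - 28*sqrt(2) - 1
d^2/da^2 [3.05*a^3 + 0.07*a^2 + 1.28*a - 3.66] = 18.3*a + 0.14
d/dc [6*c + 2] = 6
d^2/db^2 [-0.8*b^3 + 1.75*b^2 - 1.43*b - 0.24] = 3.5 - 4.8*b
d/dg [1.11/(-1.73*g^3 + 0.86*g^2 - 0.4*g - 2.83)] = (5.7609*g^2 - 1.9092*g + 0.444)/(1.73*g^3 - 0.86*g^2 + 0.4*g + 2.83)^2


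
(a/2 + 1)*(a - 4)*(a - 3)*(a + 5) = a^4/2 - 27*a^2/2 + 7*a + 60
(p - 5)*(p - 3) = p^2 - 8*p + 15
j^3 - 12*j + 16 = (j - 2)^2*(j + 4)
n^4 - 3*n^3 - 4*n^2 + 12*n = n*(n - 3)*(n - 2)*(n + 2)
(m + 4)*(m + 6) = m^2 + 10*m + 24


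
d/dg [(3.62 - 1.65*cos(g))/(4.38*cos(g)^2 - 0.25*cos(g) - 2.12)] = (-7.227*cos(g)^2 + 31.7112*cos(g) - 4.403)*sin(g)/(19.1844*cos(g)^4 - 2.19*cos(g)^3 - 18.5087*cos(g)^2 + 1.06*cos(g) + 4.4944)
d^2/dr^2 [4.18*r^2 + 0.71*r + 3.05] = 8.36000000000000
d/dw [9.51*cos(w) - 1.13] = -9.51*sin(w)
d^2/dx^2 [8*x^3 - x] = 48*x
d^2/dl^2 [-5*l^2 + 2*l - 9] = -10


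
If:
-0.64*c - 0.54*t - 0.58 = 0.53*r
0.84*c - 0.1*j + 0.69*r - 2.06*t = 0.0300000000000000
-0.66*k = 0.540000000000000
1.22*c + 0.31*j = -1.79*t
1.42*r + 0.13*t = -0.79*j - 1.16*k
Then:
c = -0.07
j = 2.41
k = -0.82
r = -0.64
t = -0.37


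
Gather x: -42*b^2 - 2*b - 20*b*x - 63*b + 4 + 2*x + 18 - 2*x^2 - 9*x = -42*b^2 - 65*b - 2*x^2 + x*(-20*b - 7) + 22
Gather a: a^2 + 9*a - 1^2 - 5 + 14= a^2 + 9*a + 8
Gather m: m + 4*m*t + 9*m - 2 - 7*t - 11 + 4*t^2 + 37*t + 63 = m*(4*t + 10) + 4*t^2 + 30*t + 50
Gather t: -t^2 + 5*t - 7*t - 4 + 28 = -t^2 - 2*t + 24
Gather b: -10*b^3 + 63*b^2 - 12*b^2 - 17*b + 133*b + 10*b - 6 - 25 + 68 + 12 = -10*b^3 + 51*b^2 + 126*b + 49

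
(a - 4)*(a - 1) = a^2 - 5*a + 4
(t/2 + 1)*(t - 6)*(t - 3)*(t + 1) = t^4/2 - 3*t^3 - 7*t^2/2 + 18*t + 18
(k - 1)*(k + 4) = k^2 + 3*k - 4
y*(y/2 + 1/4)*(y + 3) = y^3/2 + 7*y^2/4 + 3*y/4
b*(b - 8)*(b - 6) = b^3 - 14*b^2 + 48*b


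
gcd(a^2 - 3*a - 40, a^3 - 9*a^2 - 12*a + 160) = a - 8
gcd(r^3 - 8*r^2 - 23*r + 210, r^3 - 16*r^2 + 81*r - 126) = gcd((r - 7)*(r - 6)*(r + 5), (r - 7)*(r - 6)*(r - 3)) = r^2 - 13*r + 42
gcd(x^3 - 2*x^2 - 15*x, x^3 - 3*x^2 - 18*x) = x^2 + 3*x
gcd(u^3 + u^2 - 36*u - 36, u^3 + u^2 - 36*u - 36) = u^3 + u^2 - 36*u - 36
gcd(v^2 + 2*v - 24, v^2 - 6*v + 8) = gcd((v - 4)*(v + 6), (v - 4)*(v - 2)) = v - 4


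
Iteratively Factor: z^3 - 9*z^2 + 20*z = (z - 4)*(z^2 - 5*z) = z*(z - 4)*(z - 5)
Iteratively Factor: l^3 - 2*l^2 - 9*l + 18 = (l + 3)*(l^2 - 5*l + 6) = (l - 2)*(l + 3)*(l - 3)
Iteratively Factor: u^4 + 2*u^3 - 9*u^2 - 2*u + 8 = (u + 1)*(u^3 + u^2 - 10*u + 8) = (u + 1)*(u + 4)*(u^2 - 3*u + 2) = (u - 1)*(u + 1)*(u + 4)*(u - 2)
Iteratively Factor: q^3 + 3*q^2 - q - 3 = (q + 3)*(q^2 - 1) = (q - 1)*(q + 3)*(q + 1)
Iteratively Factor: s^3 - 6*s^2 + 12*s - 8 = (s - 2)*(s^2 - 4*s + 4) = (s - 2)^2*(s - 2)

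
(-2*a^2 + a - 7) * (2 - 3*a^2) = 6*a^4 - 3*a^3 + 17*a^2 + 2*a - 14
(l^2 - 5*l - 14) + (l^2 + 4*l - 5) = 2*l^2 - l - 19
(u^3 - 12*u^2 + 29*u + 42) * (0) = 0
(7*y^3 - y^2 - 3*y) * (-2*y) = -14*y^4 + 2*y^3 + 6*y^2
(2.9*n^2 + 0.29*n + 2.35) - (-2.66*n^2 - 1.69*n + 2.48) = 5.56*n^2 + 1.98*n - 0.13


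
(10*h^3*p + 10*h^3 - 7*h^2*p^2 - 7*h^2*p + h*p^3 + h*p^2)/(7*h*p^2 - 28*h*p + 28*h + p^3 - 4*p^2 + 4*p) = h*(10*h^2*p + 10*h^2 - 7*h*p^2 - 7*h*p + p^3 + p^2)/(7*h*p^2 - 28*h*p + 28*h + p^3 - 4*p^2 + 4*p)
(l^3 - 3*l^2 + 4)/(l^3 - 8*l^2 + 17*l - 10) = (l^2 - l - 2)/(l^2 - 6*l + 5)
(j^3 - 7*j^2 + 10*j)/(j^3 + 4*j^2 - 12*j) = (j - 5)/(j + 6)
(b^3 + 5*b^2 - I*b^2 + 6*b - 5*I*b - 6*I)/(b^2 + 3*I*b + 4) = (b^2 + 5*b + 6)/(b + 4*I)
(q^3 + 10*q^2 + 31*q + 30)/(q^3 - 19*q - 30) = (q + 5)/(q - 5)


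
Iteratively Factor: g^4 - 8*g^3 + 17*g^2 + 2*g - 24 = (g - 2)*(g^3 - 6*g^2 + 5*g + 12) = (g - 2)*(g + 1)*(g^2 - 7*g + 12) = (g - 3)*(g - 2)*(g + 1)*(g - 4)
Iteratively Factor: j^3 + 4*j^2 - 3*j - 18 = (j - 2)*(j^2 + 6*j + 9) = (j - 2)*(j + 3)*(j + 3)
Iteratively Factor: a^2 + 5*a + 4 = (a + 1)*(a + 4)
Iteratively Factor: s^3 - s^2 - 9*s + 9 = (s - 1)*(s^2 - 9) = (s - 1)*(s + 3)*(s - 3)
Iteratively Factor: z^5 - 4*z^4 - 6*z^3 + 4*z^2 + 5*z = (z)*(z^4 - 4*z^3 - 6*z^2 + 4*z + 5) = z*(z + 1)*(z^3 - 5*z^2 - z + 5) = z*(z + 1)^2*(z^2 - 6*z + 5) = z*(z - 1)*(z + 1)^2*(z - 5)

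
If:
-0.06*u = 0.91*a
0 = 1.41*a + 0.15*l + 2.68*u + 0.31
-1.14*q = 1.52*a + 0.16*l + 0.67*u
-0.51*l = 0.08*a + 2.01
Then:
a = -0.01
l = -3.94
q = 0.50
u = 0.11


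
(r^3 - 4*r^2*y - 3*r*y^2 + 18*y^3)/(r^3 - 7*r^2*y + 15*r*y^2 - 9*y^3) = (-r - 2*y)/(-r + y)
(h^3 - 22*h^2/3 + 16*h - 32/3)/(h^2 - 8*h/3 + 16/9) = 3*(h^2 - 6*h + 8)/(3*h - 4)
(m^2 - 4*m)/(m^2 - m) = (m - 4)/(m - 1)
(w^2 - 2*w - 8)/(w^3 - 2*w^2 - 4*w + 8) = (w - 4)/(w^2 - 4*w + 4)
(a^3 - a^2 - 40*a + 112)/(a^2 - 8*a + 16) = a + 7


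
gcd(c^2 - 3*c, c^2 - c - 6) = c - 3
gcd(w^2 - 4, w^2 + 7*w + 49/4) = 1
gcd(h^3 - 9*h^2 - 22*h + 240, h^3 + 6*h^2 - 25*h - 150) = h + 5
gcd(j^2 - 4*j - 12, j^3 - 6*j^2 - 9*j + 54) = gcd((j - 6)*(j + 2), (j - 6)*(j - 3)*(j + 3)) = j - 6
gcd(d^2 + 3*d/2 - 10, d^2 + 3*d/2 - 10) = d^2 + 3*d/2 - 10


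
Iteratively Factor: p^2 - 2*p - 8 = (p + 2)*(p - 4)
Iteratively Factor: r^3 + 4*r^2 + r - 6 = (r + 2)*(r^2 + 2*r - 3) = (r + 2)*(r + 3)*(r - 1)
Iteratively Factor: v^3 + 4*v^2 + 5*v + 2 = (v + 1)*(v^2 + 3*v + 2) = (v + 1)^2*(v + 2)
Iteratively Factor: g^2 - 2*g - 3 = (g + 1)*(g - 3)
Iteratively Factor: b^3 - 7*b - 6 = (b + 2)*(b^2 - 2*b - 3) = (b + 1)*(b + 2)*(b - 3)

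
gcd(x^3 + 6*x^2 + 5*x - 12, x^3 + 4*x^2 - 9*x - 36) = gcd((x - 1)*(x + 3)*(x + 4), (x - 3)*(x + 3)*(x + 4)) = x^2 + 7*x + 12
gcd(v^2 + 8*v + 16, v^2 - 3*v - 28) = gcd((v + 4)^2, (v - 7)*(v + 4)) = v + 4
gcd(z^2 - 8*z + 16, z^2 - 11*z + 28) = z - 4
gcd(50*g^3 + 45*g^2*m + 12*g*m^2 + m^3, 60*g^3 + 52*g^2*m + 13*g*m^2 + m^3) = 10*g^2 + 7*g*m + m^2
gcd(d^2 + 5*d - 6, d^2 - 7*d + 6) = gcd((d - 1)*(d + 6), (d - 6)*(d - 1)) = d - 1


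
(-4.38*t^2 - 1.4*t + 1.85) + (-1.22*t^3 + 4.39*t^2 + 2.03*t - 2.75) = -1.22*t^3 + 0.00999999999999979*t^2 + 0.63*t - 0.9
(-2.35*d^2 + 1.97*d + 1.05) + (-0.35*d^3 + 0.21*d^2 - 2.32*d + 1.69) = -0.35*d^3 - 2.14*d^2 - 0.35*d + 2.74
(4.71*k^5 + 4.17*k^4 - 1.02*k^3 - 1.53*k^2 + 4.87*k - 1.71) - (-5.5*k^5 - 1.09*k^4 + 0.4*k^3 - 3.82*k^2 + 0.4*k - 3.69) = 10.21*k^5 + 5.26*k^4 - 1.42*k^3 + 2.29*k^2 + 4.47*k + 1.98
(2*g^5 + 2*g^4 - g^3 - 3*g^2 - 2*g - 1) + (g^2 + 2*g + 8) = 2*g^5 + 2*g^4 - g^3 - 2*g^2 + 7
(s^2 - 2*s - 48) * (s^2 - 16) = s^4 - 2*s^3 - 64*s^2 + 32*s + 768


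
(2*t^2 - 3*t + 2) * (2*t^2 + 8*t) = 4*t^4 + 10*t^3 - 20*t^2 + 16*t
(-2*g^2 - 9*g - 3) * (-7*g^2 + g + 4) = 14*g^4 + 61*g^3 + 4*g^2 - 39*g - 12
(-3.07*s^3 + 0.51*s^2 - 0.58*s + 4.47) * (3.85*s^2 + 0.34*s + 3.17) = -11.8195*s^5 + 0.9197*s^4 - 11.7915*s^3 + 18.629*s^2 - 0.3188*s + 14.1699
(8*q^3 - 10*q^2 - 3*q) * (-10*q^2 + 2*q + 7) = -80*q^5 + 116*q^4 + 66*q^3 - 76*q^2 - 21*q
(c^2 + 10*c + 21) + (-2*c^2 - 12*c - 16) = -c^2 - 2*c + 5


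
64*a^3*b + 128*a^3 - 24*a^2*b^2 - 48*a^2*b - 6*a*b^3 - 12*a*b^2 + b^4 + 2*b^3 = (-8*a + b)*(-2*a + b)*(4*a + b)*(b + 2)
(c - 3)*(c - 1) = c^2 - 4*c + 3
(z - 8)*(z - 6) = z^2 - 14*z + 48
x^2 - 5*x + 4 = (x - 4)*(x - 1)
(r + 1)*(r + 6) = r^2 + 7*r + 6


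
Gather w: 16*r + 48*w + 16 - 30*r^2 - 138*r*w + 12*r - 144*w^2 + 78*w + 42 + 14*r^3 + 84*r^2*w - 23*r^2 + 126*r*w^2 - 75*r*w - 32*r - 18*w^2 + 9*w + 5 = 14*r^3 - 53*r^2 - 4*r + w^2*(126*r - 162) + w*(84*r^2 - 213*r + 135) + 63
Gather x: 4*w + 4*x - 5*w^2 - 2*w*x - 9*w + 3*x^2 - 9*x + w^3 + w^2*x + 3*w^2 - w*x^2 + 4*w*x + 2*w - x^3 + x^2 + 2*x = w^3 - 2*w^2 - 3*w - x^3 + x^2*(4 - w) + x*(w^2 + 2*w - 3)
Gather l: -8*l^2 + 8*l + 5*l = -8*l^2 + 13*l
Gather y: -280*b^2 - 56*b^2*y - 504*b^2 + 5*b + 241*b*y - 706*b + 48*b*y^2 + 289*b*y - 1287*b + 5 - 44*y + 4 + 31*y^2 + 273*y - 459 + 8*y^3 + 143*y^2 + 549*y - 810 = -784*b^2 - 1988*b + 8*y^3 + y^2*(48*b + 174) + y*(-56*b^2 + 530*b + 778) - 1260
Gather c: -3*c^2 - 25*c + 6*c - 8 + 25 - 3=-3*c^2 - 19*c + 14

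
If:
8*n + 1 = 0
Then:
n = -1/8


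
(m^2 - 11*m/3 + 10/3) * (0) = 0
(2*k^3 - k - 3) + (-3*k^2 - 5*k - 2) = 2*k^3 - 3*k^2 - 6*k - 5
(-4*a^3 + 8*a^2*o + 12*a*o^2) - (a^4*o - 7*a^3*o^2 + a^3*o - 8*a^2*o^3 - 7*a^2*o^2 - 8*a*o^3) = -a^4*o + 7*a^3*o^2 - a^3*o - 4*a^3 + 8*a^2*o^3 + 7*a^2*o^2 + 8*a^2*o + 8*a*o^3 + 12*a*o^2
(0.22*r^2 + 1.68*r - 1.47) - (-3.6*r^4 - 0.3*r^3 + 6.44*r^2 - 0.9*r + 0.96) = 3.6*r^4 + 0.3*r^3 - 6.22*r^2 + 2.58*r - 2.43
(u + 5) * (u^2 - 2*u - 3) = u^3 + 3*u^2 - 13*u - 15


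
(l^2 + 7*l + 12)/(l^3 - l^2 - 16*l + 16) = (l + 3)/(l^2 - 5*l + 4)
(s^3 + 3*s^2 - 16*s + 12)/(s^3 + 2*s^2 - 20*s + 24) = (s - 1)/(s - 2)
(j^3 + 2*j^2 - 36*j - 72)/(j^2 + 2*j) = j - 36/j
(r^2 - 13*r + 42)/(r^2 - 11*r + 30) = (r - 7)/(r - 5)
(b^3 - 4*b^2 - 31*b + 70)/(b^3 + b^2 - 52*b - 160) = (b^2 - 9*b + 14)/(b^2 - 4*b - 32)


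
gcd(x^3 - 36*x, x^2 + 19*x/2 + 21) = x + 6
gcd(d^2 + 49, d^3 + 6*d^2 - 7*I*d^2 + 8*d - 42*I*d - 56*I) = d - 7*I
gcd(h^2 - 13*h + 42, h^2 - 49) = h - 7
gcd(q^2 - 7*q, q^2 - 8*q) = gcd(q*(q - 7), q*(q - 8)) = q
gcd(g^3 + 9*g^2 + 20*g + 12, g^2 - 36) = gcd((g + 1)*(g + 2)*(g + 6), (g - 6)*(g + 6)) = g + 6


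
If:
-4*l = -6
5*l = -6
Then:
No Solution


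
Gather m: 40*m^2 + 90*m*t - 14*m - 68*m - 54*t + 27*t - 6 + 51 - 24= 40*m^2 + m*(90*t - 82) - 27*t + 21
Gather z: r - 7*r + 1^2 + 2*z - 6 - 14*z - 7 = -6*r - 12*z - 12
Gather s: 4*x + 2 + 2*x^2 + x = 2*x^2 + 5*x + 2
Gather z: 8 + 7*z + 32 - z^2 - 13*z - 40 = -z^2 - 6*z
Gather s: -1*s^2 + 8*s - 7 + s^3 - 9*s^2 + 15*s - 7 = s^3 - 10*s^2 + 23*s - 14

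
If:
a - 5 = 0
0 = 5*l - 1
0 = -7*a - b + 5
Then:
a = 5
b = -30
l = 1/5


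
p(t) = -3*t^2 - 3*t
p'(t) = -6*t - 3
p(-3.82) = -32.32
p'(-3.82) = 19.92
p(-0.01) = 0.03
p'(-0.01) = -2.94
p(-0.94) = 0.17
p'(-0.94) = 2.64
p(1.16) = -7.52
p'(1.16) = -9.96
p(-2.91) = -16.67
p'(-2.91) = 14.46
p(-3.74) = -30.74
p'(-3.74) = 19.44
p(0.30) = -1.17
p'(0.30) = -4.80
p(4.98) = -89.34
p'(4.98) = -32.88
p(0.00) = 0.00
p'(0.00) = -3.00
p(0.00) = 0.00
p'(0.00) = -3.00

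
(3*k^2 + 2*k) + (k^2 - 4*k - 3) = 4*k^2 - 2*k - 3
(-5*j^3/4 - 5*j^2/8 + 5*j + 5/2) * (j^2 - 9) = -5*j^5/4 - 5*j^4/8 + 65*j^3/4 + 65*j^2/8 - 45*j - 45/2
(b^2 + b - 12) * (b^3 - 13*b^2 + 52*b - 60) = b^5 - 12*b^4 + 27*b^3 + 148*b^2 - 684*b + 720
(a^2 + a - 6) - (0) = a^2 + a - 6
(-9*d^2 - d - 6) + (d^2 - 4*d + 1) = -8*d^2 - 5*d - 5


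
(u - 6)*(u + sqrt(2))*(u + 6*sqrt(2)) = u^3 - 6*u^2 + 7*sqrt(2)*u^2 - 42*sqrt(2)*u + 12*u - 72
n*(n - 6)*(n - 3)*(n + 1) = n^4 - 8*n^3 + 9*n^2 + 18*n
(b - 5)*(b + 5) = b^2 - 25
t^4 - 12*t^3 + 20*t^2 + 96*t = t*(t - 8)*(t - 6)*(t + 2)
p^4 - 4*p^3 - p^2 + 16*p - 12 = (p - 3)*(p - 2)*(p - 1)*(p + 2)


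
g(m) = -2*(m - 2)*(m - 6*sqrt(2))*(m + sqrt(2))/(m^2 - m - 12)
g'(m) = -2*(1 - 2*m)*(m - 2)*(m - 6*sqrt(2))*(m + sqrt(2))/(m^2 - m - 12)^2 - 2*(m - 2)*(m - 6*sqrt(2))/(m^2 - m - 12) - 2*(m - 2)*(m + sqrt(2))/(m^2 - m - 12) - 2*(m - 6*sqrt(2))*(m + sqrt(2))/(m^2 - m - 12)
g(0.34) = 3.88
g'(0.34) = -0.70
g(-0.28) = 3.89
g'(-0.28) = 0.76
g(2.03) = -0.13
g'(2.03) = -4.55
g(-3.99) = 48.67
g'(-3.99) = 24.33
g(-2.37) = -22.60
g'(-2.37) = 63.21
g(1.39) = 2.12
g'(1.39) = -2.69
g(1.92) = 0.34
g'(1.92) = -4.13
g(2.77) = -5.19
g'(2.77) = -10.39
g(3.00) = -8.07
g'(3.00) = -15.15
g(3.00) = -8.07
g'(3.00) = -15.15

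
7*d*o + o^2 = o*(7*d + o)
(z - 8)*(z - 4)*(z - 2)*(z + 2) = z^4 - 12*z^3 + 28*z^2 + 48*z - 128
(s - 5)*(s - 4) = s^2 - 9*s + 20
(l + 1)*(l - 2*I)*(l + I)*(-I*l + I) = -I*l^4 - l^3 - I*l^2 + l + 2*I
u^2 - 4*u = u*(u - 4)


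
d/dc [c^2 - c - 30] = 2*c - 1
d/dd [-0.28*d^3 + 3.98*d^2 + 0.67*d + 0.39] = -0.84*d^2 + 7.96*d + 0.67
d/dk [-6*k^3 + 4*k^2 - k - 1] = -18*k^2 + 8*k - 1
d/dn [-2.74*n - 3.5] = -2.74000000000000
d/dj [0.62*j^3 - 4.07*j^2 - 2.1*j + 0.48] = 1.86*j^2 - 8.14*j - 2.1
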